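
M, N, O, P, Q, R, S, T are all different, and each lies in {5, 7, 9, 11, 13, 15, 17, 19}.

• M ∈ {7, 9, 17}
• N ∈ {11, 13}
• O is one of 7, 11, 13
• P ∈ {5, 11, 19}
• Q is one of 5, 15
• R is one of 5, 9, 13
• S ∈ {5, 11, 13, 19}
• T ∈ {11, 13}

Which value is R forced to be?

9

The 8 variables together cover exactly {5, 7, 9, 11, 13, 15, 17, 19} — 8 values for 8 variables — and 15 appears only in Q's list, so Q = 15.
The 7 still-open variables draw from only 7 values {5, 7, 9, 11, 13, 17, 19}, so each is used; only M can be 17, hence M = 17.
Among the 6 still-open variables, 7 fits only O (and all 6 values in {5, 7, 9, 11, 13, 19} must be used), so O = 7.
The 5 still-open variables together cover exactly {5, 9, 11, 13, 19} — 5 values for 5 variables — and 9 appears only in R's list, so R = 9.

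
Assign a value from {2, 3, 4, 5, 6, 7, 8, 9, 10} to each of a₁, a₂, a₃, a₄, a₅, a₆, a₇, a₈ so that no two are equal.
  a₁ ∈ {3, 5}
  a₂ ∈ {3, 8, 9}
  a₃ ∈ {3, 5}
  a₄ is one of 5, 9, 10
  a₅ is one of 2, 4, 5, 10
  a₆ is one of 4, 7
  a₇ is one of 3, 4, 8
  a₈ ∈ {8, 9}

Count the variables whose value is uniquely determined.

The 8 variables together cover exactly {2, 3, 4, 5, 7, 8, 9, 10} — 8 values for 8 variables — and 2 appears only in a₅'s list, so a₅ = 2.
Among the 7 still-open variables, 7 fits only a₆ (and all 7 values in {3, 4, 5, 7, 8, 9, 10} must be used), so a₆ = 7.
The 6 still-open variables draw from only 6 values {3, 4, 5, 8, 9, 10}, so each is used; only a₇ can be 4, hence a₇ = 4.
Among the 5 still-open variables, 10 fits only a₄ (and all 5 values in {3, 5, 8, 9, 10} must be used), so a₄ = 10.
a₁ and a₃ share exactly the 2 values {3, 5}; by pigeonhole those values go to them, so strike 3, 5 from a₂.
Determined: a₄=10, a₅=2, a₆=7, a₇=4. The other variables each still have more than one consistent value. That makes 4.

4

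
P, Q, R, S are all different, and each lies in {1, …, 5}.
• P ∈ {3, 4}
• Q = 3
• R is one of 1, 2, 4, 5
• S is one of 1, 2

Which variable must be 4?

P

Q has just one choice, so Q = 3. So P can't be 3.
So 4 goes to P.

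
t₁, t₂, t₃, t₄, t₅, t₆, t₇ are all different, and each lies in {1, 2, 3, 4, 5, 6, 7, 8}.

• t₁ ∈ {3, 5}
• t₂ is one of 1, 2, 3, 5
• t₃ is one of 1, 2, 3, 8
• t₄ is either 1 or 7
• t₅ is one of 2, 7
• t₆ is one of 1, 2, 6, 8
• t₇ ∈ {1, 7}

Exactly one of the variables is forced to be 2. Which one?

Among the 7 variables, 6 fits only t₆ (and all 7 values in {1, 2, 3, 5, 6, 7, 8} must be used), so t₆ = 6.
The 6 still-open variables together cover exactly {1, 2, 3, 5, 7, 8} — 6 values for 6 variables — and 8 appears only in t₃'s list, so t₃ = 8.
t₄ and t₇ share exactly the 2 values {1, 7}; by pigeonhole those values go to them, so strike 1, 7 from t₂, t₅.

t₅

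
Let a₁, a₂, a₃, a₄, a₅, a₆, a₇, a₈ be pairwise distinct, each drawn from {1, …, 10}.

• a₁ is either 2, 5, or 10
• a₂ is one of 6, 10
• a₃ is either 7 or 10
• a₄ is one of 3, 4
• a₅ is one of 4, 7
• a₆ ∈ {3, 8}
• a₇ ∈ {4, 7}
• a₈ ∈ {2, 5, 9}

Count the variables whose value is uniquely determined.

4

a₅ and a₇ between them cover only {4, 7} — a naked pair. Remove those values from a₃, a₄.
a₃ has just one choice, so a₃ = 10. So a₁, a₂ can't be 10.
a₄'s domain is down to {3}, so a₄ = 3. Remove 3 from a₆.
That leaves a₆ = 8.
That leaves a₂ = 6.
Determined: a₂=6, a₃=10, a₄=3, a₆=8. The other variables each still have more than one consistent value. That makes 4.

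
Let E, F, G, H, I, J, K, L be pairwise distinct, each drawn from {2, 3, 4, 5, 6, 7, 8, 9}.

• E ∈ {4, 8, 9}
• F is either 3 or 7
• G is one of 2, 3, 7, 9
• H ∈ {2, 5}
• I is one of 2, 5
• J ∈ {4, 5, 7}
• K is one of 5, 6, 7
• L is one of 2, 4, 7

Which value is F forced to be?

The 8 variables draw from only 8 values {2, 3, 4, 5, 6, 7, 8, 9}, so each is used; only K can be 6, hence K = 6.
Among the 7 still-open variables, 8 fits only E (and all 7 values in {2, 3, 4, 5, 7, 8, 9} must be used), so E = 8.
Among the 6 still-open variables, 9 fits only G (and all 6 values in {2, 3, 4, 5, 7, 9} must be used), so G = 9.
The 5 still-open variables draw from only 5 values {2, 3, 4, 5, 7}, so each is used; only F can be 3, hence F = 3.

3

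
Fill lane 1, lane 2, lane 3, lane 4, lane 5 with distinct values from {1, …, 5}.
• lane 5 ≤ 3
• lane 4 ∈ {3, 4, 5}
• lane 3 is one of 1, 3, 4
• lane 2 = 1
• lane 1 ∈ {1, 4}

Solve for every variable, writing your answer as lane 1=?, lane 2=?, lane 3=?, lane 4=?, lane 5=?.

lane 1=4, lane 2=1, lane 3=3, lane 4=5, lane 5=2

lane 2 must be 1 (only option left). Strike 1 from lane 1, lane 3, lane 5.
lane 1 must be 4 (only option left). Strike 4 from lane 3, lane 4.
lane 3's domain is down to {3}, so lane 3 = 3. Eliminate 3 elsewhere: lane 4, lane 5.
lane 4's domain is down to {5}, so lane 4 = 5.
That leaves lane 5 = 2.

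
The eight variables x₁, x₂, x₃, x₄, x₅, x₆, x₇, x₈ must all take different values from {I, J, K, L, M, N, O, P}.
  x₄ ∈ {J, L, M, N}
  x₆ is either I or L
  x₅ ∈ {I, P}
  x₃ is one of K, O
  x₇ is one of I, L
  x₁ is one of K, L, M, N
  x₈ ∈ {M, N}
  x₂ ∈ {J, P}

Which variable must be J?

The 8 variables draw from only 8 values {I, J, K, L, M, N, O, P}, so each is used; only x₃ can be O, hence x₃ = O.
Among the 7 still-open variables, K fits only x₁ (and all 7 values in {I, J, K, L, M, N, P} must be used), so x₁ = K.
x₆ and x₇ between them cover only {I, L} — a naked pair. Remove those values from x₄, x₅.
That leaves x₅ = P. Remove P from x₂.
So J goes to x₂.

x₂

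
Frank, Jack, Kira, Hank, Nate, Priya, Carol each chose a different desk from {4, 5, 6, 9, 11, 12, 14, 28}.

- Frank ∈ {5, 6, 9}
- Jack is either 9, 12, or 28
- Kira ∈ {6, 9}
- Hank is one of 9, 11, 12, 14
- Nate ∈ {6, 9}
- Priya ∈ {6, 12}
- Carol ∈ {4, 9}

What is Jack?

28

Kira and Nate share exactly the 2 values {6, 9}; by pigeonhole those values go to them, so strike 6, 9 from Frank, Jack, Hank, Priya, Carol.
Frank's domain is down to {5}, so Frank = 5.
Priya's domain is down to {12}, so Priya = 12. So Jack, Hank can't be 12.
So Jack = 28.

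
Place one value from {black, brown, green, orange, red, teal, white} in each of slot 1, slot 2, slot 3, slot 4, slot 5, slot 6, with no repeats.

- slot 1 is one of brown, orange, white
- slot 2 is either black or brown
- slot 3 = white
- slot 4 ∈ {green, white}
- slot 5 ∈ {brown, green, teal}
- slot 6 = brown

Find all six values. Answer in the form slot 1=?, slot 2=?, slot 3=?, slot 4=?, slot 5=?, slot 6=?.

slot 1=orange, slot 2=black, slot 3=white, slot 4=green, slot 5=teal, slot 6=brown

slot 3 has just one choice, so slot 3 = white. Remove white from slot 1, slot 4.
slot 4's domain is down to {green}, so slot 4 = green. So slot 5 can't be green.
slot 6's domain is down to {brown}, so slot 6 = brown. Eliminate brown elsewhere: slot 1, slot 2, slot 5.
slot 1 has just one choice, so slot 1 = orange.
slot 2's domain is down to {black}, so slot 2 = black.
slot 5 must be teal (only option left).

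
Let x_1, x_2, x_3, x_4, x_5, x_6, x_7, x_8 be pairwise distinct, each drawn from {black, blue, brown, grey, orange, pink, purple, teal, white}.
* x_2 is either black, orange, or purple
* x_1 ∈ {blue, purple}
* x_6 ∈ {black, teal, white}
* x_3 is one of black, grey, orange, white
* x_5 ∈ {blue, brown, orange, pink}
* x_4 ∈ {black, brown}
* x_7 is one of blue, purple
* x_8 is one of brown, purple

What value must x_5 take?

pink

x_1 and x_7 share exactly the 2 values {blue, purple}; by pigeonhole those values go to them, so strike blue, purple from x_2, x_5, x_8.
x_8 must be brown (only option left). Remove brown from x_4, x_5.
x_4's domain is down to {black}, so x_4 = black. So x_2, x_3, x_6 can't be black.
x_2 has just one choice, so x_2 = orange. Eliminate orange elsewhere: x_3, x_5.
So x_5 = pink.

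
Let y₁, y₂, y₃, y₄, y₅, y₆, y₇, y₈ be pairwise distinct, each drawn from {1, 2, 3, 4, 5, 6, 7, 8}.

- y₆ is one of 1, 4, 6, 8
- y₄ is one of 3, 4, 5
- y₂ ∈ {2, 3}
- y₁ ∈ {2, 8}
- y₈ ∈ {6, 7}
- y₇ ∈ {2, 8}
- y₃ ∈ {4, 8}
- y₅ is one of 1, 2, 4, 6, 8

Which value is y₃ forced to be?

4

The 8 variables draw from only 8 values {1, 2, 3, 4, 5, 6, 7, 8}, so each is used; only y₄ can be 5, hence y₄ = 5.
The 7 still-open variables together cover exactly {1, 2, 3, 4, 6, 7, 8} — 7 values for 7 variables — and 3 appears only in y₂'s list, so y₂ = 3.
Among the 6 still-open variables, 7 fits only y₈ (and all 6 values in {1, 2, 4, 6, 7, 8} must be used), so y₈ = 7.
y₁ and y₇ share exactly the 2 values {2, 8}; by pigeonhole those values go to them, so strike 2, 8 from y₃, y₅, y₆.
So y₃ = 4.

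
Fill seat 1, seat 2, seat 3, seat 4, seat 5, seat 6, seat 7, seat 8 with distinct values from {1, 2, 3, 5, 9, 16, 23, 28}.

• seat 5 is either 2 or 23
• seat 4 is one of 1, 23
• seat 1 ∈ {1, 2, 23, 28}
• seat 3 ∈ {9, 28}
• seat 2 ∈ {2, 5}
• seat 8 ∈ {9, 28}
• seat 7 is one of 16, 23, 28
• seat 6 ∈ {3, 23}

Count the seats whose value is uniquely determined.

The 8 variables draw from only 8 values {1, 2, 3, 5, 9, 16, 23, 28}, so each is used; only seat 6 can be 3, hence seat 6 = 3.
The 7 still-open variables draw from only 7 values {1, 2, 5, 9, 16, 23, 28}, so each is used; only seat 2 can be 5, hence seat 2 = 5.
The 6 still-open variables draw from only 6 values {1, 2, 9, 16, 23, 28}, so each is used; only seat 7 can be 16, hence seat 7 = 16.
The 2 variables seat 3 and seat 8 are confined to {9, 28}, which locks those values in; drop them from seat 1.
Determined: seat 2=5, seat 6=3, seat 7=16. The other seats each still have more than one consistent value. That makes 3.

3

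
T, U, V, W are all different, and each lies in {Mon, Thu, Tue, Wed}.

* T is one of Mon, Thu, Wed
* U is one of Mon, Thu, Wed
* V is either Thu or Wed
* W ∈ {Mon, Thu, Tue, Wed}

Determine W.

The 4 variables draw from only 4 values {Mon, Thu, Tue, Wed}, so each is used; only W can be Tue, hence W = Tue.

Tue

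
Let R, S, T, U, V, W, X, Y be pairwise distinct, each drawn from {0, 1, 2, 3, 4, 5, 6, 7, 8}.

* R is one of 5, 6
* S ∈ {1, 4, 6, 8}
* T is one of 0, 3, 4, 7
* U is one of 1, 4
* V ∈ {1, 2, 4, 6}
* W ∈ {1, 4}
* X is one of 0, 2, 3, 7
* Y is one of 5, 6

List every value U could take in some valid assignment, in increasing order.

R and Y between them cover only {5, 6} — a naked pair. Remove those values from S, V.
The 2 variables U and W are confined to {1, 4}, which locks those values in; drop them from S, T, V.
S's domain is down to {8}, so S = 8.
V must be 2 (only option left). So X can't be 2.
No further eliminations apply; U can still be any of 1, 4.

1, 4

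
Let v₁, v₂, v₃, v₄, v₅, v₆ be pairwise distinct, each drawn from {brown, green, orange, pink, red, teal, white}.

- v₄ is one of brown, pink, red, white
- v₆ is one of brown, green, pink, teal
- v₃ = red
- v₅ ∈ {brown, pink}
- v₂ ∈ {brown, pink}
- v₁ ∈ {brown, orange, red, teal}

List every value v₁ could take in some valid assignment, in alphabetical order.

v₃'s domain is down to {red}, so v₃ = red. So v₁, v₄ can't be red.
v₂ and v₅ share exactly the 2 values {brown, pink}; by pigeonhole those values go to them, so strike brown, pink from v₁, v₄, v₆.
v₄ has just one choice, so v₄ = white.
No further eliminations apply; v₁ can still be any of orange, teal.

orange, teal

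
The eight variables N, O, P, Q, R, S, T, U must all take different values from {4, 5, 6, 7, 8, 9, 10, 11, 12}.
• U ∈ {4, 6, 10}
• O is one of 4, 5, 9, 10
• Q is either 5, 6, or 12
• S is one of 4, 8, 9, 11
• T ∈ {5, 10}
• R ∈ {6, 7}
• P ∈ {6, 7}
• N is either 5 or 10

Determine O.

N and T between them cover only {5, 10} — a naked pair. Remove those values from O, Q, U.
P and R between them cover only {6, 7} — a naked pair. Remove those values from Q, U.
Q's domain is down to {12}, so Q = 12.
U has just one choice, so U = 4. Remove 4 from O, S.
So O = 9.

9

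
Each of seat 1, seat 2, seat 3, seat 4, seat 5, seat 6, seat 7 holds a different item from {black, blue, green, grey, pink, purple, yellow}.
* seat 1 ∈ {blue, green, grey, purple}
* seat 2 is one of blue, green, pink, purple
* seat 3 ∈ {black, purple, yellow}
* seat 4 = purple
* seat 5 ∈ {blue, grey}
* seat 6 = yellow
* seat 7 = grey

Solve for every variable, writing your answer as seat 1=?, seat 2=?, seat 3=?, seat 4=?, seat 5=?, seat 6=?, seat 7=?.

seat 4's domain is down to {purple}, so seat 4 = purple. Remove purple from seat 1, seat 2, seat 3.
seat 6's domain is down to {yellow}, so seat 6 = yellow. So seat 3 can't be yellow.
seat 7's domain is down to {grey}, so seat 7 = grey. Strike grey from seat 1, seat 5.
seat 3's domain is down to {black}, so seat 3 = black.
seat 5 must be blue (only option left). Remove blue from seat 1, seat 2.
seat 1's domain is down to {green}, so seat 1 = green. Remove green from seat 2.
That leaves seat 2 = pink.

seat 1=green, seat 2=pink, seat 3=black, seat 4=purple, seat 5=blue, seat 6=yellow, seat 7=grey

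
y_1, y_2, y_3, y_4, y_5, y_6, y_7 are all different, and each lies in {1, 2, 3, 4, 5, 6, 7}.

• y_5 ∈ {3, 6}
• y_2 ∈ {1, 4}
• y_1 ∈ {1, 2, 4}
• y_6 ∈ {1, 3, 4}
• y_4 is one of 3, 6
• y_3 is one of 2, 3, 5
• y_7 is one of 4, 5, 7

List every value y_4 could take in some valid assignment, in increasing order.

3, 6

Among the 7 variables, 7 fits only y_7 (and all 7 values in {1, 2, 3, 4, 5, 6, 7} must be used), so y_7 = 7.
Among the 6 still-open variables, 5 fits only y_3 (and all 6 values in {1, 2, 3, 4, 5, 6} must be used), so y_3 = 5.
The 5 still-open variables draw from only 5 values {1, 2, 3, 4, 6}, so each is used; only y_1 can be 2, hence y_1 = 2.
y_4 and y_5 between them cover only {3, 6} — a naked pair. Remove those values from y_6.
No further eliminations apply; y_4 can still be any of 3, 6.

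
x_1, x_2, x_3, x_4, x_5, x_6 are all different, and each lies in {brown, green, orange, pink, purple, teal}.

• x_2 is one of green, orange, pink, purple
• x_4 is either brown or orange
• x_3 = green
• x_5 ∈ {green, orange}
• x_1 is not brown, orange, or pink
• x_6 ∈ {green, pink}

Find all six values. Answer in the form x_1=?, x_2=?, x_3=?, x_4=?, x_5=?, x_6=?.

x_1=teal, x_2=purple, x_3=green, x_4=brown, x_5=orange, x_6=pink

x_3 must be green (only option left). Eliminate green elsewhere: x_1, x_2, x_5, x_6.
That leaves x_5 = orange. Eliminate orange elsewhere: x_2, x_4.
That leaves x_6 = pink. So x_2 can't be pink.
x_2 must be purple (only option left). Remove purple from x_1.
x_4 must be brown (only option left).
That leaves x_1 = teal.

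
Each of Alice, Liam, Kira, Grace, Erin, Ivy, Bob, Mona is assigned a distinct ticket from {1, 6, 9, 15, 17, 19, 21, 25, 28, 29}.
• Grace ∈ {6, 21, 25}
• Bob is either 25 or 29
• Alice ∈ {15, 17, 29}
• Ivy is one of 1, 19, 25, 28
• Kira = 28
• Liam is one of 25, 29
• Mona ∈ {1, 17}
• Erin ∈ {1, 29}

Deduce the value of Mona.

17

Kira must be 28 (only option left). Remove 28 from Ivy.
Liam and Bob share exactly the 2 values {25, 29}; by pigeonhole those values go to them, so strike 25, 29 from Alice, Grace, Erin, Ivy.
Erin's domain is down to {1}, so Erin = 1. Strike 1 from Ivy, Mona.
So Mona = 17.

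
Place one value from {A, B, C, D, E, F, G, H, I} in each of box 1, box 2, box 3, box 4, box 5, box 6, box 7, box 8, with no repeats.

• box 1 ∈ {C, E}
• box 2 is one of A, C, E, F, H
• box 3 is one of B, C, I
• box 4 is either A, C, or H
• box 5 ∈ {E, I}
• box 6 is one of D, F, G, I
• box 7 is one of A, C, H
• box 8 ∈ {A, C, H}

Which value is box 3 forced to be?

box 4, box 7, box 8 share exactly the 3 values {A, C, H}; by pigeonhole those values go to them, so strike A, C, H from box 1, box 2, box 3.
box 1 has just one choice, so box 1 = E. Remove E from box 2, box 5.
box 2 has just one choice, so box 2 = F. Eliminate F elsewhere: box 6.
That leaves box 5 = I. Strike I from box 3, box 6.
So box 3 = B.

B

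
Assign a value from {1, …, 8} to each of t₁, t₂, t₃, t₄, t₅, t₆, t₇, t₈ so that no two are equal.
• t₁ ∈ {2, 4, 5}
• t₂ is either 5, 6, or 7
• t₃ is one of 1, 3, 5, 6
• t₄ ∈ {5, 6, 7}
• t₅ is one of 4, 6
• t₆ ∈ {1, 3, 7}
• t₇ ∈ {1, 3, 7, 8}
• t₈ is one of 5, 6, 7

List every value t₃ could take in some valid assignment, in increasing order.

1, 3

Among the 8 variables, 2 fits only t₁ (and all 8 values in {1, 2, 3, 4, 5, 6, 7, 8} must be used), so t₁ = 2.
The 7 still-open variables together cover exactly {1, 3, 4, 5, 6, 7, 8} — 7 values for 7 variables — and 4 appears only in t₅'s list, so t₅ = 4.
The 6 still-open variables draw from only 6 values {1, 3, 5, 6, 7, 8}, so each is used; only t₇ can be 8, hence t₇ = 8.
t₂, t₄, t₈ between them cover only {5, 6, 7} — a naked triple. Remove those values from t₃, t₆.
No further eliminations apply; t₃ can still be any of 1, 3.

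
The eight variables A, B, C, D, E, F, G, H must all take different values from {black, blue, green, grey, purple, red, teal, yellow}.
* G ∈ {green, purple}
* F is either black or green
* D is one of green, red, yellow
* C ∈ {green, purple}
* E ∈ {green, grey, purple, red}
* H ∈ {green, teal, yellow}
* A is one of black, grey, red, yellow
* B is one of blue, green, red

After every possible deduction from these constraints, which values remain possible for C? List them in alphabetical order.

The 8 variables together cover exactly {black, blue, green, grey, purple, red, teal, yellow} — 8 values for 8 variables — and blue appears only in B's list, so B = blue.
The 7 still-open variables draw from only 7 values {black, green, grey, purple, red, teal, yellow}, so each is used; only H can be teal, hence H = teal.
The 2 variables C and G are confined to {green, purple}, which locks those values in; drop them from D, E, F.
F's domain is down to {black}, so F = black. Eliminate black elsewhere: A.
No further eliminations apply; C can still be any of green, purple.

green, purple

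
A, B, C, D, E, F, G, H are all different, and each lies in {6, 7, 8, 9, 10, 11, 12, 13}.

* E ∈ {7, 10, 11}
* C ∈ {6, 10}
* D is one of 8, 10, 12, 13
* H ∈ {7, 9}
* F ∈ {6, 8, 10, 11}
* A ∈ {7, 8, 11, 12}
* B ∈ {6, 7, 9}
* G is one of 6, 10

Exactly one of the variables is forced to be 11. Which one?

The 8 variables draw from only 8 values {6, 7, 8, 9, 10, 11, 12, 13}, so each is used; only D can be 13, hence D = 13.
Among the 7 still-open variables, 12 fits only A (and all 7 values in {6, 7, 8, 9, 10, 11, 12} must be used), so A = 12.
Among the 6 still-open variables, 8 fits only F (and all 6 values in {6, 7, 8, 9, 10, 11} must be used), so F = 8.
The 5 still-open variables together cover exactly {6, 7, 9, 10, 11} — 5 values for 5 variables — and 11 appears only in E's list, so E = 11.

E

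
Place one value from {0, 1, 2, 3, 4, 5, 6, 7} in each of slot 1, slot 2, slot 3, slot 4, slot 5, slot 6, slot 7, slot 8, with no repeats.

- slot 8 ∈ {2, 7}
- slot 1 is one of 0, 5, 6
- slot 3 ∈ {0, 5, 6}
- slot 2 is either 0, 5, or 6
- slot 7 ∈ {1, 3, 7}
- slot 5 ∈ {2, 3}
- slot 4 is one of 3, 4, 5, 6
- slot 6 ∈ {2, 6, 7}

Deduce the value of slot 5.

3

The 8 variables together cover exactly {0, 1, 2, 3, 4, 5, 6, 7} — 8 values for 8 variables — and 1 appears only in slot 7's list, so slot 7 = 1.
The 7 still-open variables together cover exactly {0, 2, 3, 4, 5, 6, 7} — 7 values for 7 variables — and 4 appears only in slot 4's list, so slot 4 = 4.
Among the 6 still-open variables, 3 fits only slot 5 (and all 6 values in {0, 2, 3, 5, 6, 7} must be used), so slot 5 = 3.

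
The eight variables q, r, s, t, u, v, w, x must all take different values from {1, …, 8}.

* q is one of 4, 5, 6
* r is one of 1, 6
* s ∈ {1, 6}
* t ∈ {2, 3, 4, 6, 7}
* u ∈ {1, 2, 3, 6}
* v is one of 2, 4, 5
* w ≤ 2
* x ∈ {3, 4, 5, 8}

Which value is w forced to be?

2

The 8 variables together cover exactly {1, 2, 3, 4, 5, 6, 7, 8} — 8 values for 8 variables — and 7 appears only in t's list, so t = 7.
Among the 7 still-open variables, 8 fits only x (and all 7 values in {1, 2, 3, 4, 5, 6, 8} must be used), so x = 8.
Among the 6 still-open variables, 3 fits only u (and all 6 values in {1, 2, 3, 4, 5, 6} must be used), so u = 3.
r and s share exactly the 2 values {1, 6}; by pigeonhole those values go to them, so strike 1, 6 from q, w.
So w = 2.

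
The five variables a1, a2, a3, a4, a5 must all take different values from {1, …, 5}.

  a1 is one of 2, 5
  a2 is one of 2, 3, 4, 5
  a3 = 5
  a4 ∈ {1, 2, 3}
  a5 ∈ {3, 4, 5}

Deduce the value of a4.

a3 has just one choice, so a3 = 5. Eliminate 5 elsewhere: a1, a2, a5.
That leaves a1 = 2. So a2, a4 can't be 2.
The 3 still-open variables draw from only 3 values {1, 3, 4}, so each is used; only a4 can be 1, hence a4 = 1.

1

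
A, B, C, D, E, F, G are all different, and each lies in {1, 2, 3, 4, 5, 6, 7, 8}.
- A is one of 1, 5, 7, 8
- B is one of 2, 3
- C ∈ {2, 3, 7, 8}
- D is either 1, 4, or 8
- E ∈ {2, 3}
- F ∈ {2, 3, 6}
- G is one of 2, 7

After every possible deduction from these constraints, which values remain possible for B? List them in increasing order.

2, 3

The 2 variables B and E are confined to {2, 3}, which locks those values in; drop them from C, F, G.
That leaves F = 6.
G must be 7 (only option left). Eliminate 7 elsewhere: A, C.
That leaves C = 8. Eliminate 8 elsewhere: A, D.
No further eliminations apply; B can still be any of 2, 3.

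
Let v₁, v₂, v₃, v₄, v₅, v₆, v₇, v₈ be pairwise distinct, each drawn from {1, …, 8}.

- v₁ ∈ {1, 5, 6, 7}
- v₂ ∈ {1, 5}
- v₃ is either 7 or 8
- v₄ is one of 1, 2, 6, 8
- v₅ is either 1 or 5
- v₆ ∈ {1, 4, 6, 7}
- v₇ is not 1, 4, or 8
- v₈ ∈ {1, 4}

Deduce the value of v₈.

The 8 variables draw from only 8 values {1, 2, 3, 4, 5, 6, 7, 8}, so each is used; only v₇ can be 3, hence v₇ = 3.
The 7 still-open variables draw from only 7 values {1, 2, 4, 5, 6, 7, 8}, so each is used; only v₄ can be 2, hence v₄ = 2.
The 6 still-open variables together cover exactly {1, 4, 5, 6, 7, 8} — 6 values for 6 variables — and 8 appears only in v₃'s list, so v₃ = 8.
v₂ and v₅ between them cover only {1, 5} — a naked pair. Remove those values from v₁, v₆, v₈.
So v₈ = 4.

4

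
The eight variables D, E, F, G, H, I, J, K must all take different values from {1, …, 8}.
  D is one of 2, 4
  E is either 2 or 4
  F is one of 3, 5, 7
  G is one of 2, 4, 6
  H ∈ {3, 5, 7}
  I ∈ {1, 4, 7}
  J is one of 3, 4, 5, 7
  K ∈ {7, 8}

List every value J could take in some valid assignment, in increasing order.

Among the 8 variables, 1 fits only I (and all 8 values in {1, 2, 3, 4, 5, 6, 7, 8} must be used), so I = 1.
The 7 still-open variables draw from only 7 values {2, 3, 4, 5, 6, 7, 8}, so each is used; only G can be 6, hence G = 6.
The 6 still-open variables draw from only 6 values {2, 3, 4, 5, 7, 8}, so each is used; only K can be 8, hence K = 8.
D and E between them cover only {2, 4} — a naked pair. Remove those values from J.
No further eliminations apply; J can still be any of 3, 5, 7.

3, 5, 7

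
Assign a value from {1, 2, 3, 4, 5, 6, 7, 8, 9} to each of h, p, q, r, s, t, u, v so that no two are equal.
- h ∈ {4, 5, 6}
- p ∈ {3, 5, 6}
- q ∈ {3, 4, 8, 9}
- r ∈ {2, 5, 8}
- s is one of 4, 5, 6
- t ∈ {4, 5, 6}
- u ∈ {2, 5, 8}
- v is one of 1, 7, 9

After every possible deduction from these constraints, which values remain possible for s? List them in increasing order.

4, 5, 6

h, s, t between them cover only {4, 5, 6} — a naked triple. Remove those values from p, q, r, u.
p's domain is down to {3}, so p = 3. Strike 3 from q.
r and u between them cover only {2, 8} — a naked pair. Remove those values from q.
That leaves q = 9. So v can't be 9.
No further eliminations apply; s can still be any of 4, 5, 6.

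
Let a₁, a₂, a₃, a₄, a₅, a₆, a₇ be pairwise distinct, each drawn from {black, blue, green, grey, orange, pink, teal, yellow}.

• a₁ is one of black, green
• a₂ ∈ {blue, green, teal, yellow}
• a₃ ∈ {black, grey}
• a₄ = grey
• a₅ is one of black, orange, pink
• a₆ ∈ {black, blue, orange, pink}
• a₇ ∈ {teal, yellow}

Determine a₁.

green

a₄ must be grey (only option left). Remove grey from a₃.
a₃'s domain is down to {black}, so a₃ = black. Strike black from a₁, a₅, a₆.
So a₁ = green.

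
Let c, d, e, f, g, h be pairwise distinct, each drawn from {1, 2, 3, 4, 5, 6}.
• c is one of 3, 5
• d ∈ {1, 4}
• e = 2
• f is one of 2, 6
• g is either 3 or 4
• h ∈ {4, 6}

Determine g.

3

e has just one choice, so e = 2. Remove 2 from f.
f's domain is down to {6}, so f = 6. So h can't be 6.
That leaves h = 4. Remove 4 from d, g.
So g = 3.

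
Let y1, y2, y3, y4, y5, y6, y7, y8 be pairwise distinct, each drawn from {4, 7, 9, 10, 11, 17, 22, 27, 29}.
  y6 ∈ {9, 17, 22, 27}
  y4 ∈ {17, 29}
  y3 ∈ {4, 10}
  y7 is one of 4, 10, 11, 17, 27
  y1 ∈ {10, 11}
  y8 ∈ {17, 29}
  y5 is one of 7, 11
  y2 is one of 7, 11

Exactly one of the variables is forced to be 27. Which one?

y2 and y5 between them cover only {7, 11} — a naked pair. Remove those values from y1, y7.
y1's domain is down to {10}, so y1 = 10. Remove 10 from y3, y7.
That leaves y3 = 4. So y7 can't be 4.
The 2 variables y4 and y8 are confined to {17, 29}, which locks those values in; drop them from y6, y7.
So 27 goes to y7.

y7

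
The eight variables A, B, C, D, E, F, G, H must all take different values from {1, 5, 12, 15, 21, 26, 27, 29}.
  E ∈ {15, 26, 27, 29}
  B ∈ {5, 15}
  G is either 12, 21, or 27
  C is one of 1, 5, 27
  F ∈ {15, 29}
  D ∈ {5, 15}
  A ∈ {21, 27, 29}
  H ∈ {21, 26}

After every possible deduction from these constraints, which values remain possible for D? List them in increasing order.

5, 15

The 8 variables draw from only 8 values {1, 5, 12, 15, 21, 26, 27, 29}, so each is used; only C can be 1, hence C = 1.
Among the 7 still-open variables, 12 fits only G (and all 7 values in {5, 12, 15, 21, 26, 27, 29} must be used), so G = 12.
B and D between them cover only {5, 15} — a naked pair. Remove those values from E, F.
F has just one choice, so F = 29. Remove 29 from A, E.
No further eliminations apply; D can still be any of 5, 15.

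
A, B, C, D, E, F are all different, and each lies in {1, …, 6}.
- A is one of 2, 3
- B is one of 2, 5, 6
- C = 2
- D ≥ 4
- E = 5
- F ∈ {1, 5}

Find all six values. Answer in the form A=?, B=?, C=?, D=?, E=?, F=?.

C must be 2 (only option left). Strike 2 from A, B.
E must be 5 (only option left). Strike 5 from B, D, F.
F must be 1 (only option left).
That leaves A = 3.
B has just one choice, so B = 6. So D can't be 6.
That leaves D = 4.

A=3, B=6, C=2, D=4, E=5, F=1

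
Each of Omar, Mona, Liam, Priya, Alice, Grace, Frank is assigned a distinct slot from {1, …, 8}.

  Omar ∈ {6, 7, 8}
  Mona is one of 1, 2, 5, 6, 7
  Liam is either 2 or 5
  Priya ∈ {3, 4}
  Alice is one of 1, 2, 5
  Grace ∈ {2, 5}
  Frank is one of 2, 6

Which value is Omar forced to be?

8

Liam and Grace share exactly the 2 values {2, 5}; by pigeonhole those values go to them, so strike 2, 5 from Mona, Alice, Frank.
That leaves Alice = 1. Eliminate 1 elsewhere: Mona.
Frank has just one choice, so Frank = 6. Eliminate 6 elsewhere: Omar, Mona.
That leaves Mona = 7. Strike 7 from Omar.
So Omar = 8.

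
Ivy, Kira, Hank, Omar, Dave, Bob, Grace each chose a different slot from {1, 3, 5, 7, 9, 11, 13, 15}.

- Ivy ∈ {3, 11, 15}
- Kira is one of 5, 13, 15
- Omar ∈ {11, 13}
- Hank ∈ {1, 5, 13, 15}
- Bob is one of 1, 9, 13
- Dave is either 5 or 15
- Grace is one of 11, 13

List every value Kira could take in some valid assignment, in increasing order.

5, 15

Among the 7 variables, 3 fits only Ivy (and all 7 values in {1, 3, 5, 9, 11, 13, 15} must be used), so Ivy = 3.
The 6 still-open variables draw from only 6 values {1, 5, 9, 11, 13, 15}, so each is used; only Bob can be 9, hence Bob = 9.
The 5 still-open variables together cover exactly {1, 5, 11, 13, 15} — 5 values for 5 variables — and 1 appears only in Hank's list, so Hank = 1.
Omar and Grace share exactly the 2 values {11, 13}; by pigeonhole those values go to them, so strike 11, 13 from Kira.
No further eliminations apply; Kira can still be any of 5, 15.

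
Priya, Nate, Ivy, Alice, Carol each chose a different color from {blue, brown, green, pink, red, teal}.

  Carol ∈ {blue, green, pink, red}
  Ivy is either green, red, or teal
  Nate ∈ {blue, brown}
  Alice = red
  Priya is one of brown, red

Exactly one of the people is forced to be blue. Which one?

Nate

Alice has just one choice, so Alice = red. So Priya, Ivy, Carol can't be red.
Priya has just one choice, so Priya = brown. Eliminate brown elsewhere: Nate.
So blue goes to Nate.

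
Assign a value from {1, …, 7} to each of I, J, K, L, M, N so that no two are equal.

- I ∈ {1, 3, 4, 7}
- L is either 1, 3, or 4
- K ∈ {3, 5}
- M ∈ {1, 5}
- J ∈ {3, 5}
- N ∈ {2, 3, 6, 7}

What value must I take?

The 2 variables J and K are confined to {3, 5}, which locks those values in; drop them from I, L, M, N.
M's domain is down to {1}, so M = 1. So I, L can't be 1.
L's domain is down to {4}, so L = 4. So I can't be 4.
So I = 7.

7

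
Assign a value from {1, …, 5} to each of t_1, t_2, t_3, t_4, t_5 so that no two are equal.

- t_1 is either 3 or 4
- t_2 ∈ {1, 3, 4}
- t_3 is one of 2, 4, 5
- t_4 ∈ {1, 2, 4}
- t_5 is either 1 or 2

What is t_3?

5

The 5 variables draw from only 5 values {1, 2, 3, 4, 5}, so each is used; only t_3 can be 5, hence t_3 = 5.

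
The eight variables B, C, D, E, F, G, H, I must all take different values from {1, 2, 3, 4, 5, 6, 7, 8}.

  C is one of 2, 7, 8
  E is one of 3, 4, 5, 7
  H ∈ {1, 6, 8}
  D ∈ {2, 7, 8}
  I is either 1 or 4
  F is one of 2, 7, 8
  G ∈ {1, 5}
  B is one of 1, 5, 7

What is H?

6

The 8 variables draw from only 8 values {1, 2, 3, 4, 5, 6, 7, 8}, so each is used; only E can be 3, hence E = 3.
Among the 7 still-open variables, 4 fits only I (and all 7 values in {1, 2, 4, 5, 6, 7, 8} must be used), so I = 4.
The 6 still-open variables draw from only 6 values {1, 2, 5, 6, 7, 8}, so each is used; only H can be 6, hence H = 6.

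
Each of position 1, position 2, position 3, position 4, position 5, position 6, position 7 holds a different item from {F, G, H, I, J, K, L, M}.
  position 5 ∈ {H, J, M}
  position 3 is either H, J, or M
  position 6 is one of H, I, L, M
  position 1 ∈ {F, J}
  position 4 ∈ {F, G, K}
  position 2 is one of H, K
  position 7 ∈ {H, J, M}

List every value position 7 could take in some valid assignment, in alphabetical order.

position 3, position 5, position 7 share exactly the 3 values {H, J, M}; by pigeonhole those values go to them, so strike H, J, M from position 1, position 2, position 6.
That leaves position 1 = F. Strike F from position 4.
position 2's domain is down to {K}, so position 2 = K. Eliminate K elsewhere: position 4.
position 4 has just one choice, so position 4 = G.
No further eliminations apply; position 7 can still be any of H, J, M.

H, J, M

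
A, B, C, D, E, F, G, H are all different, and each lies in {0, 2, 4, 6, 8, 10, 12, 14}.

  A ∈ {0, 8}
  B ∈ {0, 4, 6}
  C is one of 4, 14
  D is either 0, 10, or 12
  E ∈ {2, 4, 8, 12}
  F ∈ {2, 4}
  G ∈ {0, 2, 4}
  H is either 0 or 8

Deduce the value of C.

14

The 8 variables draw from only 8 values {0, 2, 4, 6, 8, 10, 12, 14}, so each is used; only B can be 6, hence B = 6.
The 7 still-open variables together cover exactly {0, 2, 4, 8, 10, 12, 14} — 7 values for 7 variables — and 10 appears only in D's list, so D = 10.
The 6 still-open variables draw from only 6 values {0, 2, 4, 8, 12, 14}, so each is used; only E can be 12, hence E = 12.
Among the 5 still-open variables, 14 fits only C (and all 5 values in {0, 2, 4, 8, 14} must be used), so C = 14.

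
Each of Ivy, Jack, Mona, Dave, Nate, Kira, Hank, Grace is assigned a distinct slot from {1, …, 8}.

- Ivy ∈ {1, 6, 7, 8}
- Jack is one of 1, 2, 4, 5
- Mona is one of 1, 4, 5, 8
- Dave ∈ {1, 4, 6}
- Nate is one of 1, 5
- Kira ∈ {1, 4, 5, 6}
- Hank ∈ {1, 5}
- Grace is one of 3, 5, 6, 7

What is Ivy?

7

Among the 8 variables, 2 fits only Jack (and all 8 values in {1, 2, 3, 4, 5, 6, 7, 8} must be used), so Jack = 2.
The 7 still-open variables together cover exactly {1, 3, 4, 5, 6, 7, 8} — 7 values for 7 variables — and 3 appears only in Grace's list, so Grace = 3.
The 6 still-open variables draw from only 6 values {1, 4, 5, 6, 7, 8}, so each is used; only Ivy can be 7, hence Ivy = 7.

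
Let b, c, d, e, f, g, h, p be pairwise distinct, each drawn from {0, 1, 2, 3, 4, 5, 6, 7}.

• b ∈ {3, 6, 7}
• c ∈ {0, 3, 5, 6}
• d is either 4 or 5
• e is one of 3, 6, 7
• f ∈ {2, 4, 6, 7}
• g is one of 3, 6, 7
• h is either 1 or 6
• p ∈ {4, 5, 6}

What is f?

2

The 8 variables draw from only 8 values {0, 1, 2, 3, 4, 5, 6, 7}, so each is used; only c can be 0, hence c = 0.
Among the 7 still-open variables, 1 fits only h (and all 7 values in {1, 2, 3, 4, 5, 6, 7} must be used), so h = 1.
The 6 still-open variables draw from only 6 values {2, 3, 4, 5, 6, 7}, so each is used; only f can be 2, hence f = 2.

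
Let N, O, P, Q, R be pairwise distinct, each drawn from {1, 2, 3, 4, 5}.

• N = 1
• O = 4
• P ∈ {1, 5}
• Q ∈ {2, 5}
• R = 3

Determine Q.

2

N must be 1 (only option left). Remove 1 from P.
O's domain is down to {4}, so O = 4.
P must be 5 (only option left). So Q can't be 5.
So Q = 2.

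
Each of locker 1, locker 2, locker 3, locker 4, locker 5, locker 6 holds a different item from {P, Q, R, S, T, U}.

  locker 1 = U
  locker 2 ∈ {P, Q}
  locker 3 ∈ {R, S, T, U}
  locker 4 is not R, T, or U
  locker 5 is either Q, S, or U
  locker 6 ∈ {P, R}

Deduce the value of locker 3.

T

locker 1 must be U (only option left). Eliminate U elsewhere: locker 3, locker 5.
The 5 still-open variables together cover exactly {P, Q, R, S, T} — 5 values for 5 variables — and T appears only in locker 3's list, so locker 3 = T.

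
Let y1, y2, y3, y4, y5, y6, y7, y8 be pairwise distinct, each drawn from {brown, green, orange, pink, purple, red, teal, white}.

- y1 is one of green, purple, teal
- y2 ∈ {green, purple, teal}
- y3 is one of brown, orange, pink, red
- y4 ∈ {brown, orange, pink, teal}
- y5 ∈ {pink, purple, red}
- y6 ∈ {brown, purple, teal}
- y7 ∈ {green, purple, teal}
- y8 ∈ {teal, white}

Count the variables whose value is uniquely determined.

2

The 8 variables draw from only 8 values {brown, green, orange, pink, purple, red, teal, white}, so each is used; only y8 can be white, hence y8 = white.
y1, y2, y7 share exactly the 3 values {green, purple, teal}; by pigeonhole those values go to them, so strike green, purple, teal from y4, y5, y6.
That leaves y6 = brown. Strike brown from y3, y4.
Determined: y6=brown, y8=white. The other variables each still have more than one consistent value. That makes 2.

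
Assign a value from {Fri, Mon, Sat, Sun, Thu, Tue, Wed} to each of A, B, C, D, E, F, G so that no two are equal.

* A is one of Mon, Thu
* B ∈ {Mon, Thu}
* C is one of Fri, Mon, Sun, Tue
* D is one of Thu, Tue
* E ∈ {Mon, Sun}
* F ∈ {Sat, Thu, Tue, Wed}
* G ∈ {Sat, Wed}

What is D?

Among the 7 variables, Fri fits only C (and all 7 values in {Fri, Mon, Sat, Sun, Thu, Tue, Wed} must be used), so C = Fri.
The 6 still-open variables together cover exactly {Mon, Sat, Sun, Thu, Tue, Wed} — 6 values for 6 variables — and Sun appears only in E's list, so E = Sun.
A and B share exactly the 2 values {Mon, Thu}; by pigeonhole those values go to them, so strike Mon, Thu from D, F.
So D = Tue.

Tue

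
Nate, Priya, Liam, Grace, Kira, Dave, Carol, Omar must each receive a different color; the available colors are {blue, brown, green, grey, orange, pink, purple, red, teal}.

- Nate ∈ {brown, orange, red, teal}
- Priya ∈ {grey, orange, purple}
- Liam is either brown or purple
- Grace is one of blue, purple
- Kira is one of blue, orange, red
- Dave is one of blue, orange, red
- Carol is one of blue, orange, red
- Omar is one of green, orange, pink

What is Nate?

teal

Kira, Dave, Carol share exactly the 3 values {blue, orange, red}; by pigeonhole those values go to them, so strike blue, orange, red from Nate, Priya, Grace, Omar.
That leaves Grace = purple. Remove purple from Priya, Liam.
That leaves Priya = grey.
That leaves Liam = brown. Strike brown from Nate.
So Nate = teal.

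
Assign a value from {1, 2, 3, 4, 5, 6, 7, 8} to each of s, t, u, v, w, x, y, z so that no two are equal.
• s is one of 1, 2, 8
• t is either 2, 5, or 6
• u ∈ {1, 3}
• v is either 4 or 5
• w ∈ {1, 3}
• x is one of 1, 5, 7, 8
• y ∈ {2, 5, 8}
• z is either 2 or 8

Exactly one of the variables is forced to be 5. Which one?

y

The 8 variables together cover exactly {1, 2, 3, 4, 5, 6, 7, 8} — 8 values for 8 variables — and 4 appears only in v's list, so v = 4.
The 7 still-open variables draw from only 7 values {1, 2, 3, 5, 6, 7, 8}, so each is used; only t can be 6, hence t = 6.
Among the 6 still-open variables, 7 fits only x (and all 6 values in {1, 2, 3, 5, 7, 8} must be used), so x = 7.
The 5 still-open variables draw from only 5 values {1, 2, 3, 5, 8}, so each is used; only y can be 5, hence y = 5.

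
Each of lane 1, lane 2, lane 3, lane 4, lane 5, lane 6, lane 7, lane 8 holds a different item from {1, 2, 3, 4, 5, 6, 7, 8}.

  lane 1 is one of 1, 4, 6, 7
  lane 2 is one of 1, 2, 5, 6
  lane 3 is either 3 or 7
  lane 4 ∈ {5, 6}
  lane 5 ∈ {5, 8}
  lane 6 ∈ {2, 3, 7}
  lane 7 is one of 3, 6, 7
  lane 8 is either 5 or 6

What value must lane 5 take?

8

The 8 variables draw from only 8 values {1, 2, 3, 4, 5, 6, 7, 8}, so each is used; only lane 1 can be 4, hence lane 1 = 4.
The 7 still-open variables draw from only 7 values {1, 2, 3, 5, 6, 7, 8}, so each is used; only lane 2 can be 1, hence lane 2 = 1.
The 6 still-open variables together cover exactly {2, 3, 5, 6, 7, 8} — 6 values for 6 variables — and 2 appears only in lane 6's list, so lane 6 = 2.
The 5 still-open variables draw from only 5 values {3, 5, 6, 7, 8}, so each is used; only lane 5 can be 8, hence lane 5 = 8.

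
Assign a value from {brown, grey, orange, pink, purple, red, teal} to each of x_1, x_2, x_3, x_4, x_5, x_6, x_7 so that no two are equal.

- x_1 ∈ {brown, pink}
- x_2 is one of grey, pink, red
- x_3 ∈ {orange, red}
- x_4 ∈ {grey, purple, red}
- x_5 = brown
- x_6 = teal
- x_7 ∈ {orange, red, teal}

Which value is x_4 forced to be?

x_5's domain is down to {brown}, so x_5 = brown. So x_1 can't be brown.
x_6 has just one choice, so x_6 = teal. So x_7 can't be teal.
x_1 has just one choice, so x_1 = pink. Eliminate pink elsewhere: x_2.
The 4 still-open variables together cover exactly {grey, orange, purple, red} — 4 values for 4 variables — and purple appears only in x_4's list, so x_4 = purple.

purple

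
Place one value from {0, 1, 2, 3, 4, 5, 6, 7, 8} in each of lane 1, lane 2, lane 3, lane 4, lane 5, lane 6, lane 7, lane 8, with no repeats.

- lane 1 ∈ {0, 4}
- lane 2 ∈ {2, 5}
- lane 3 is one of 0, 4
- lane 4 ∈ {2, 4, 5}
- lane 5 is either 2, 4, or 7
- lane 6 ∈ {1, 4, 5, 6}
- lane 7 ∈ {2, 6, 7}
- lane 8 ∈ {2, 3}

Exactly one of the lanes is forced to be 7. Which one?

The 8 variables draw from only 8 values {0, 1, 2, 3, 4, 5, 6, 7}, so each is used; only lane 6 can be 1, hence lane 6 = 1.
Among the 7 still-open variables, 3 fits only lane 8 (and all 7 values in {0, 2, 3, 4, 5, 6, 7} must be used), so lane 8 = 3.
Among the 6 still-open variables, 6 fits only lane 7 (and all 6 values in {0, 2, 4, 5, 6, 7} must be used), so lane 7 = 6.
The 5 still-open variables draw from only 5 values {0, 2, 4, 5, 7}, so each is used; only lane 5 can be 7, hence lane 5 = 7.

lane 5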